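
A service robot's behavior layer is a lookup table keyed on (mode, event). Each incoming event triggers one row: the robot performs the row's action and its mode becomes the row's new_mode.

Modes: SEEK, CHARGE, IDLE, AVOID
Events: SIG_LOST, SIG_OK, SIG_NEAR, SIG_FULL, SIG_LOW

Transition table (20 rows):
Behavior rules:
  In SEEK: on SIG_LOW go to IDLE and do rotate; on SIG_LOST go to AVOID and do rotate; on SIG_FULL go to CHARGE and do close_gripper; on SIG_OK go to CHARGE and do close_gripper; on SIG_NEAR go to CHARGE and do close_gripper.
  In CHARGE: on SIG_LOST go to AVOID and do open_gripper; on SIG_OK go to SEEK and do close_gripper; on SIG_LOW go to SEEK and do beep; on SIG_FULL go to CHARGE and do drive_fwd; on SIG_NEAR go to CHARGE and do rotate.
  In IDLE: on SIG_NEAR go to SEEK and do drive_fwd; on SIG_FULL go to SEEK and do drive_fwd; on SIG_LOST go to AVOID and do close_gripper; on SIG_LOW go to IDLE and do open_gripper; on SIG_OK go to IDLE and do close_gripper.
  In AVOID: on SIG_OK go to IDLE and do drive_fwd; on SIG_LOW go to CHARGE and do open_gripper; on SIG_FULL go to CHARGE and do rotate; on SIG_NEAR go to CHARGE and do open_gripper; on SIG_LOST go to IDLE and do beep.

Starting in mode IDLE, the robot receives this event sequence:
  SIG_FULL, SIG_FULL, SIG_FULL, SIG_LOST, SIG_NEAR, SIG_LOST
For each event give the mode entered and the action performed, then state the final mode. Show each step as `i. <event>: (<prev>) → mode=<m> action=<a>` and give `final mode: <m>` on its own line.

1. SIG_FULL: (IDLE) → mode=SEEK action=drive_fwd
2. SIG_FULL: (SEEK) → mode=CHARGE action=close_gripper
3. SIG_FULL: (CHARGE) → mode=CHARGE action=drive_fwd
4. SIG_LOST: (CHARGE) → mode=AVOID action=open_gripper
5. SIG_NEAR: (AVOID) → mode=CHARGE action=open_gripper
6. SIG_LOST: (CHARGE) → mode=AVOID action=open_gripper

final mode: AVOID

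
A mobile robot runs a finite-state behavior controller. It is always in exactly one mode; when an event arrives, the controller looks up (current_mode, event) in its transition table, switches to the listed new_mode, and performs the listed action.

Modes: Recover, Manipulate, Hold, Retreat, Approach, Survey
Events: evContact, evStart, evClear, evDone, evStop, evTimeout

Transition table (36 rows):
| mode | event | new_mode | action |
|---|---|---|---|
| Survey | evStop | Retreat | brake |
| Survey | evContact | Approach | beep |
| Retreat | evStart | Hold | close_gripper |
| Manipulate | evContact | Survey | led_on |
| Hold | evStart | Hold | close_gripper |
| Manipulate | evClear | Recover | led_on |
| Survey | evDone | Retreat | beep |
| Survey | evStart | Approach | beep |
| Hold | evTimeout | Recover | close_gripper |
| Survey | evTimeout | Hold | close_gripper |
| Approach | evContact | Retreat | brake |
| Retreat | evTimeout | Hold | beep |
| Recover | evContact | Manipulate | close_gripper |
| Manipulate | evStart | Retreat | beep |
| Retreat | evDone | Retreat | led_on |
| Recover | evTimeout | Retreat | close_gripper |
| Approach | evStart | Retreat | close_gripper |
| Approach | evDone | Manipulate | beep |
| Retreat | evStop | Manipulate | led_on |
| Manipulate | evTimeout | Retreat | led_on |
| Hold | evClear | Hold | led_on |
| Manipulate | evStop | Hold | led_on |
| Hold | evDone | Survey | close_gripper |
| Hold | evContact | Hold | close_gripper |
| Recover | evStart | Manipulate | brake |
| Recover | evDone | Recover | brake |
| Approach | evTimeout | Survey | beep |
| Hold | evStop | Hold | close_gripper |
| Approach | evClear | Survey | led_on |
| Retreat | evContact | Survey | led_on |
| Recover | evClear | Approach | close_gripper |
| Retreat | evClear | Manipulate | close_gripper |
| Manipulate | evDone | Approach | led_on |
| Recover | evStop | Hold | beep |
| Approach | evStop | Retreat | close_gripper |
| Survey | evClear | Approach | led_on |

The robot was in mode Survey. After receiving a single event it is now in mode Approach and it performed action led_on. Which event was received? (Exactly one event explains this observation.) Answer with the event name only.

evClear

try evContact: (Survey, evContact) → (Approach, beep)
try evStart: (Survey, evStart) → (Approach, beep)
try evClear: (Survey, evClear) → (Approach, led_on)  ← matches
try evDone: (Survey, evDone) → (Retreat, beep)
try evStop: (Survey, evStop) → (Retreat, brake)
try evTimeout: (Survey, evTimeout) → (Hold, close_gripper)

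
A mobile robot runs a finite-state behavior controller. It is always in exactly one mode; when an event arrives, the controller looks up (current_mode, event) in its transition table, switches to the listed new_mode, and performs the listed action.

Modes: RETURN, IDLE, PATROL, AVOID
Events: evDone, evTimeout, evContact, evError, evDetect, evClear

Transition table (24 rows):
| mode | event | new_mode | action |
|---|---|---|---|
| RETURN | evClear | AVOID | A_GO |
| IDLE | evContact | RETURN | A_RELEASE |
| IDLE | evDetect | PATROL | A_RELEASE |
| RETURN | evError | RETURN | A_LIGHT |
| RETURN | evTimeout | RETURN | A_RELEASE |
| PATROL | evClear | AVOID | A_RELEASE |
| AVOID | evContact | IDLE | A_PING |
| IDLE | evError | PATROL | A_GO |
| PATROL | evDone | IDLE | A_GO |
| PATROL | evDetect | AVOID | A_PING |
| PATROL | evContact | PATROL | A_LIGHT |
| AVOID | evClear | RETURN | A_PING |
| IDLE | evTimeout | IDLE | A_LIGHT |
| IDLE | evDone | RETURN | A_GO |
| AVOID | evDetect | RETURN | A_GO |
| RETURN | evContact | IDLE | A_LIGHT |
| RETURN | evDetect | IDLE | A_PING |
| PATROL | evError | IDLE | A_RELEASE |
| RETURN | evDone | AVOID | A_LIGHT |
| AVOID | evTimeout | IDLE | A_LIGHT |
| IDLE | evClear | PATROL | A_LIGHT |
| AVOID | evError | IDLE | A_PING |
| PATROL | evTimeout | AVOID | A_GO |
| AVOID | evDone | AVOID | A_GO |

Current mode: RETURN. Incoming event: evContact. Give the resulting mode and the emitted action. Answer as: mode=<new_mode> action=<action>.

current mode = RETURN; filter table to that mode:
  (RETURN, evClear) → (AVOID, A_GO)
  (RETURN, evError) → (RETURN, A_LIGHT)
  (RETURN, evTimeout) → (RETURN, A_RELEASE)
  (RETURN, evContact) → (IDLE, A_LIGHT)  ← event matches
  (RETURN, evDetect) → (IDLE, A_PING)
  (RETURN, evDone) → (AVOID, A_LIGHT)
event = evContact selects (IDLE, A_LIGHT)

mode=IDLE action=A_LIGHT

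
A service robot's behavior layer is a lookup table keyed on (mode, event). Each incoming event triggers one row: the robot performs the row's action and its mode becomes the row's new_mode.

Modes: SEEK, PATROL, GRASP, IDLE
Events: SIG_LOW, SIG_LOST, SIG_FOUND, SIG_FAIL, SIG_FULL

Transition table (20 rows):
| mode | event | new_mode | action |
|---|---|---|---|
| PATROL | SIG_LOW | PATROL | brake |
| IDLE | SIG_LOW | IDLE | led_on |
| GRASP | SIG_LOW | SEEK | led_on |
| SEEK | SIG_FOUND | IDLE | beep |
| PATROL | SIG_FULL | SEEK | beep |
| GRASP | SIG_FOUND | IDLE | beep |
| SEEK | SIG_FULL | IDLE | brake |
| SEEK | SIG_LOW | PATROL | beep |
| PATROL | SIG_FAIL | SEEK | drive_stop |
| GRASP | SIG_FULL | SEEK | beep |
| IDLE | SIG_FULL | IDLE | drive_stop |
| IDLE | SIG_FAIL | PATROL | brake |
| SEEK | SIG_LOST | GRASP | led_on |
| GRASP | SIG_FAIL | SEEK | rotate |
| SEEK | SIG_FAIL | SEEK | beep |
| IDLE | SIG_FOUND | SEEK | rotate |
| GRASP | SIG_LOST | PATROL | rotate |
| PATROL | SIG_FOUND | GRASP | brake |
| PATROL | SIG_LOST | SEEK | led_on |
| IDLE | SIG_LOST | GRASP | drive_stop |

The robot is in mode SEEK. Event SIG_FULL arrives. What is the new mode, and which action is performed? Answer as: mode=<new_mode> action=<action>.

current mode = SEEK; filter table to that mode:
  (SEEK, SIG_FOUND) → (IDLE, beep)
  (SEEK, SIG_FULL) → (IDLE, brake)  ← event matches
  (SEEK, SIG_LOW) → (PATROL, beep)
  (SEEK, SIG_LOST) → (GRASP, led_on)
  (SEEK, SIG_FAIL) → (SEEK, beep)
event = SIG_FULL selects (IDLE, brake)

mode=IDLE action=brake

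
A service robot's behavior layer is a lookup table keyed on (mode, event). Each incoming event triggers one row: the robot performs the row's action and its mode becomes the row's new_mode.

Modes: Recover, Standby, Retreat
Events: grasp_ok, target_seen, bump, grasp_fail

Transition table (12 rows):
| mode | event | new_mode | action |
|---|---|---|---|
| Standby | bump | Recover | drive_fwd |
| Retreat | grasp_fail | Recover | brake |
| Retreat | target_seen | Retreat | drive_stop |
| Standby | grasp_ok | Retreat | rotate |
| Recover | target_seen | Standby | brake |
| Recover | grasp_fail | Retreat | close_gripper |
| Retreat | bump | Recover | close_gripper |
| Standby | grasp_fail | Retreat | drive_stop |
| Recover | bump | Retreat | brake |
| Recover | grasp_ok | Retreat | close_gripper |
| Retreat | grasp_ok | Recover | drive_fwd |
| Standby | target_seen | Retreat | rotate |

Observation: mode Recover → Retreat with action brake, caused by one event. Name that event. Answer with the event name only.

try grasp_ok: (Recover, grasp_ok) → (Retreat, close_gripper)
try target_seen: (Recover, target_seen) → (Standby, brake)
try bump: (Recover, bump) → (Retreat, brake)  ← matches
try grasp_fail: (Recover, grasp_fail) → (Retreat, close_gripper)

bump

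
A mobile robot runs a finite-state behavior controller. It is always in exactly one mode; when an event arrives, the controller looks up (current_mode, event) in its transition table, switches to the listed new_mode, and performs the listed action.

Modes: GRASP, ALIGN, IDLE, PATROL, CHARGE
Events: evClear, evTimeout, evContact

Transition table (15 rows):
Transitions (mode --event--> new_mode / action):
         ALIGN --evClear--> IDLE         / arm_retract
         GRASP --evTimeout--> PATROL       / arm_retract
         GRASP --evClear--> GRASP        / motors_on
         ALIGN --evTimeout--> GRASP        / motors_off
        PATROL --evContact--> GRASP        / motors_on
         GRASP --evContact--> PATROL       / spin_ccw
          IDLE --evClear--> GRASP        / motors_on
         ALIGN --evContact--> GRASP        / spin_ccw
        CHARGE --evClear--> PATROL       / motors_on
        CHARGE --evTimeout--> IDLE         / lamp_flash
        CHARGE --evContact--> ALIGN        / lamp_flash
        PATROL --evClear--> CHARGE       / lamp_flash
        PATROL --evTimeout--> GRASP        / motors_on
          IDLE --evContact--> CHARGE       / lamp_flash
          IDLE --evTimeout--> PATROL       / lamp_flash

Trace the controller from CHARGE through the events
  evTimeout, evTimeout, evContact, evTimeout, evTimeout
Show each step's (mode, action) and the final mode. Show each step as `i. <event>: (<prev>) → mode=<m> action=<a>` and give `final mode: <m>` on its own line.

final mode: GRASP

1. evTimeout: (CHARGE) → mode=IDLE action=lamp_flash
2. evTimeout: (IDLE) → mode=PATROL action=lamp_flash
3. evContact: (PATROL) → mode=GRASP action=motors_on
4. evTimeout: (GRASP) → mode=PATROL action=arm_retract
5. evTimeout: (PATROL) → mode=GRASP action=motors_on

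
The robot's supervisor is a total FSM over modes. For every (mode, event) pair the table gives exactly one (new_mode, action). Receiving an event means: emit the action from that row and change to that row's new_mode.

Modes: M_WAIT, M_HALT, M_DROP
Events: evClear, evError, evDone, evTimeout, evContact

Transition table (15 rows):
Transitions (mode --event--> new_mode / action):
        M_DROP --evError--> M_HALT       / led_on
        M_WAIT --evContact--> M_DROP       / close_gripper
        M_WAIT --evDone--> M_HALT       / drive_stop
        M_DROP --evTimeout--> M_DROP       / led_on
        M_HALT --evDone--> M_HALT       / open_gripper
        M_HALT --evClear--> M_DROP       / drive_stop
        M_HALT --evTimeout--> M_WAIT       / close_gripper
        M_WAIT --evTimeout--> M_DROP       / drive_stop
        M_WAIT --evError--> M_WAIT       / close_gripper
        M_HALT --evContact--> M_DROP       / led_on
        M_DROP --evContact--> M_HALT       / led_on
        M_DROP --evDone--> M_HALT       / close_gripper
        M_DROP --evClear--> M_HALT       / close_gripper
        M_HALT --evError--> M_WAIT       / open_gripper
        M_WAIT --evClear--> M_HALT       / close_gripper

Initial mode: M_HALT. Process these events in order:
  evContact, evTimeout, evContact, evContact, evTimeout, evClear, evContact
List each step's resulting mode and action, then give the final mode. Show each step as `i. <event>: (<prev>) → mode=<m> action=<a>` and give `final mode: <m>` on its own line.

final mode: M_DROP

1. evContact: (M_HALT) → mode=M_DROP action=led_on
2. evTimeout: (M_DROP) → mode=M_DROP action=led_on
3. evContact: (M_DROP) → mode=M_HALT action=led_on
4. evContact: (M_HALT) → mode=M_DROP action=led_on
5. evTimeout: (M_DROP) → mode=M_DROP action=led_on
6. evClear: (M_DROP) → mode=M_HALT action=close_gripper
7. evContact: (M_HALT) → mode=M_DROP action=led_on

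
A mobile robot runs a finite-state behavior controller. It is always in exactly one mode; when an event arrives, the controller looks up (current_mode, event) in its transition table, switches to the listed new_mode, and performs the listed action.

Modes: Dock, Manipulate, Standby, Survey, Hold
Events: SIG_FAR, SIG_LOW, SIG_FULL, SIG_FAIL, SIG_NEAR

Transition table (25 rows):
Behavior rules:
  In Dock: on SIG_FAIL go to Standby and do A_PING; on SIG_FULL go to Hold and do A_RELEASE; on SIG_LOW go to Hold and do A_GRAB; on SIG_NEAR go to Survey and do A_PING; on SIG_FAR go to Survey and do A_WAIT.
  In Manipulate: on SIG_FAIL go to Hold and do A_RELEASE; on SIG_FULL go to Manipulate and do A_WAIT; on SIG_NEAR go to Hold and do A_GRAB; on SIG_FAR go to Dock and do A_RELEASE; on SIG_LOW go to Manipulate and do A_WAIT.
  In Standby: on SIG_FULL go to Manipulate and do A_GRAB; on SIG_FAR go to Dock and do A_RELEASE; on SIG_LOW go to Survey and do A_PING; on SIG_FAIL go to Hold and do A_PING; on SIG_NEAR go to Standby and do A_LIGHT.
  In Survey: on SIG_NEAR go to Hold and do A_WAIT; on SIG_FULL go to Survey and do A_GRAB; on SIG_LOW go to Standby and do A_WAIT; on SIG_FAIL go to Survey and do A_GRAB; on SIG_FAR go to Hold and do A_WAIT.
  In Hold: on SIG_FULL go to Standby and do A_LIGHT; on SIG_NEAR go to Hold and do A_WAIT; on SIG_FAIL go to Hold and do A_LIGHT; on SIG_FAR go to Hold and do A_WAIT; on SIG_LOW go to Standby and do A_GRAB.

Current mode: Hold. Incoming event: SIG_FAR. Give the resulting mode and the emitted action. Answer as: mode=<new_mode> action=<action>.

current mode = Hold; filter table to that mode:
  (Hold, SIG_FULL) → (Standby, A_LIGHT)
  (Hold, SIG_NEAR) → (Hold, A_WAIT)
  (Hold, SIG_FAIL) → (Hold, A_LIGHT)
  (Hold, SIG_FAR) → (Hold, A_WAIT)  ← event matches
  (Hold, SIG_LOW) → (Standby, A_GRAB)
event = SIG_FAR selects (Hold, A_WAIT)

mode=Hold action=A_WAIT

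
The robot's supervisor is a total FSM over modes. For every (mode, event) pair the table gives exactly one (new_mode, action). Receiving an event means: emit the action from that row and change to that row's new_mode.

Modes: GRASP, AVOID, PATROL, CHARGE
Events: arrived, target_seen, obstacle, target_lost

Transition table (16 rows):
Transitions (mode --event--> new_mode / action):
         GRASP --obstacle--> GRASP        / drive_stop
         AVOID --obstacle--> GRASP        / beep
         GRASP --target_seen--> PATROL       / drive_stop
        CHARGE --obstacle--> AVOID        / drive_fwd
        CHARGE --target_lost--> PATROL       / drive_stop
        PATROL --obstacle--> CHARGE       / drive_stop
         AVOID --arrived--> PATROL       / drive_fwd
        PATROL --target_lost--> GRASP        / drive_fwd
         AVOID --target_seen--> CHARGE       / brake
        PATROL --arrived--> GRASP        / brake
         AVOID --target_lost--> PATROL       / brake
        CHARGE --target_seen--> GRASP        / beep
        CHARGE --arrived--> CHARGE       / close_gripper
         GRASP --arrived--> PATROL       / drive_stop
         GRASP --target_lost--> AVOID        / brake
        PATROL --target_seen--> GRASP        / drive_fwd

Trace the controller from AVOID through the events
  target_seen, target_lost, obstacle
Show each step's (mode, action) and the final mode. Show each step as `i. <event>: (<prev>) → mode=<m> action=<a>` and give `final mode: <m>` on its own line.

1. target_seen: (AVOID) → mode=CHARGE action=brake
2. target_lost: (CHARGE) → mode=PATROL action=drive_stop
3. obstacle: (PATROL) → mode=CHARGE action=drive_stop

final mode: CHARGE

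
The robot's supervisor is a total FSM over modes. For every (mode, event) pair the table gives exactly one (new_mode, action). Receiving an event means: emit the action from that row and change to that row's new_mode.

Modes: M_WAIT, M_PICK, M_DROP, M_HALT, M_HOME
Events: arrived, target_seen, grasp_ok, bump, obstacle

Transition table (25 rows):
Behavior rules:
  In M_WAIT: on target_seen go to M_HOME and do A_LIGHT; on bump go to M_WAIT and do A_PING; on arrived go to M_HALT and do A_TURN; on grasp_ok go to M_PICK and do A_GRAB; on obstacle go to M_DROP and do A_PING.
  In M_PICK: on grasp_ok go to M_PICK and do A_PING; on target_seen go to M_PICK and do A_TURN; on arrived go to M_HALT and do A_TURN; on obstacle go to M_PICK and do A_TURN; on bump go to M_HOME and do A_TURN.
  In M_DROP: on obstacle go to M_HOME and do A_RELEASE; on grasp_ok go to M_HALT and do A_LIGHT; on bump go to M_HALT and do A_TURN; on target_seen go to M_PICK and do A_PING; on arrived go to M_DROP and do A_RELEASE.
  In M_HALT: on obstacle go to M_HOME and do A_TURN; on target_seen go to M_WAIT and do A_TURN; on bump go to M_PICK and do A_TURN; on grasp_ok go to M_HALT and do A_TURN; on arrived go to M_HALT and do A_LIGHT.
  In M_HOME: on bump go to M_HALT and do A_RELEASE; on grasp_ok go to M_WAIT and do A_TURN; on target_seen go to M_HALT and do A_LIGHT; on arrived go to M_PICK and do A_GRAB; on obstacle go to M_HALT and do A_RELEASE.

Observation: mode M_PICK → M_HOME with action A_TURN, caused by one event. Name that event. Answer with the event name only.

try arrived: (M_PICK, arrived) → (M_HALT, A_TURN)
try target_seen: (M_PICK, target_seen) → (M_PICK, A_TURN)
try grasp_ok: (M_PICK, grasp_ok) → (M_PICK, A_PING)
try bump: (M_PICK, bump) → (M_HOME, A_TURN)  ← matches
try obstacle: (M_PICK, obstacle) → (M_PICK, A_TURN)

bump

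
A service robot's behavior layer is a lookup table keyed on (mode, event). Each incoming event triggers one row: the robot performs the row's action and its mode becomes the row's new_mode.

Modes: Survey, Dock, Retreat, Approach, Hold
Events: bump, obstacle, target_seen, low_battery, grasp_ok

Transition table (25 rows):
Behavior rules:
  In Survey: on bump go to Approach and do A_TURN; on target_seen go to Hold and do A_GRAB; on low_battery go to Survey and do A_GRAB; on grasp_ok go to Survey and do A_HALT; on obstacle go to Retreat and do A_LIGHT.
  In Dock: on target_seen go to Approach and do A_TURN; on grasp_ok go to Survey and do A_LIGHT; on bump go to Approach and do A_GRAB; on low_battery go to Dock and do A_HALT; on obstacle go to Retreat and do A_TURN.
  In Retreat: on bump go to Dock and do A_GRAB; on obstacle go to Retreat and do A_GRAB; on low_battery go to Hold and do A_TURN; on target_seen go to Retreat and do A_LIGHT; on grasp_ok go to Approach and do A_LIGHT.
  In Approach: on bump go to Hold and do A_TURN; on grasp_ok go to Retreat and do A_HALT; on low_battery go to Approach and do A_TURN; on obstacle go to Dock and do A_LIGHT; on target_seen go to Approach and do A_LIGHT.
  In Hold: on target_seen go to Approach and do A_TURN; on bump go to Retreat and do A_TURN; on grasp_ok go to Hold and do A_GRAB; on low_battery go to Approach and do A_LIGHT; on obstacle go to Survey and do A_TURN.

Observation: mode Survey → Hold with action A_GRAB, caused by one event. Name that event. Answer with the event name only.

target_seen

try bump: (Survey, bump) → (Approach, A_TURN)
try obstacle: (Survey, obstacle) → (Retreat, A_LIGHT)
try target_seen: (Survey, target_seen) → (Hold, A_GRAB)  ← matches
try low_battery: (Survey, low_battery) → (Survey, A_GRAB)
try grasp_ok: (Survey, grasp_ok) → (Survey, A_HALT)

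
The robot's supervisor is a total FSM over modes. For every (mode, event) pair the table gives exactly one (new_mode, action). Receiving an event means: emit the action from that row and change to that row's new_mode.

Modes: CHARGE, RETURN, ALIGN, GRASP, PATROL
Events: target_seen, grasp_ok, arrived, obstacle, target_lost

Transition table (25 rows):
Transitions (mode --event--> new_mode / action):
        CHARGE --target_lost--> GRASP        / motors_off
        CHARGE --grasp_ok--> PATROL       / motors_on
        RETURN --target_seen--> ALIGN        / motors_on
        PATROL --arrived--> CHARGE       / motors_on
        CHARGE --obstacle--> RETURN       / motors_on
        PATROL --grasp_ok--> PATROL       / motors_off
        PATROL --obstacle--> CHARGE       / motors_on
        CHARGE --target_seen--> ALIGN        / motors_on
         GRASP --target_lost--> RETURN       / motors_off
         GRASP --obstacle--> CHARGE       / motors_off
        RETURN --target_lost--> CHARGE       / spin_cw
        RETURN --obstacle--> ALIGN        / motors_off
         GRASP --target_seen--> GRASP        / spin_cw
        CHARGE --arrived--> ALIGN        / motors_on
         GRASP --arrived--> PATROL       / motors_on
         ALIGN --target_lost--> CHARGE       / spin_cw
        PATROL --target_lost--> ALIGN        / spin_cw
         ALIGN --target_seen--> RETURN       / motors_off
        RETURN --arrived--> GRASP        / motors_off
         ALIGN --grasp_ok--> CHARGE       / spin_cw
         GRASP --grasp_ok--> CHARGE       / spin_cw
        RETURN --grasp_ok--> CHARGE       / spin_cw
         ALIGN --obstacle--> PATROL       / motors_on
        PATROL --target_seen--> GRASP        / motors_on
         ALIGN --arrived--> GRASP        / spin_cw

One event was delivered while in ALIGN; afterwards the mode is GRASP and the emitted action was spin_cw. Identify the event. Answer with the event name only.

try target_seen: (ALIGN, target_seen) → (RETURN, motors_off)
try grasp_ok: (ALIGN, grasp_ok) → (CHARGE, spin_cw)
try arrived: (ALIGN, arrived) → (GRASP, spin_cw)  ← matches
try obstacle: (ALIGN, obstacle) → (PATROL, motors_on)
try target_lost: (ALIGN, target_lost) → (CHARGE, spin_cw)

arrived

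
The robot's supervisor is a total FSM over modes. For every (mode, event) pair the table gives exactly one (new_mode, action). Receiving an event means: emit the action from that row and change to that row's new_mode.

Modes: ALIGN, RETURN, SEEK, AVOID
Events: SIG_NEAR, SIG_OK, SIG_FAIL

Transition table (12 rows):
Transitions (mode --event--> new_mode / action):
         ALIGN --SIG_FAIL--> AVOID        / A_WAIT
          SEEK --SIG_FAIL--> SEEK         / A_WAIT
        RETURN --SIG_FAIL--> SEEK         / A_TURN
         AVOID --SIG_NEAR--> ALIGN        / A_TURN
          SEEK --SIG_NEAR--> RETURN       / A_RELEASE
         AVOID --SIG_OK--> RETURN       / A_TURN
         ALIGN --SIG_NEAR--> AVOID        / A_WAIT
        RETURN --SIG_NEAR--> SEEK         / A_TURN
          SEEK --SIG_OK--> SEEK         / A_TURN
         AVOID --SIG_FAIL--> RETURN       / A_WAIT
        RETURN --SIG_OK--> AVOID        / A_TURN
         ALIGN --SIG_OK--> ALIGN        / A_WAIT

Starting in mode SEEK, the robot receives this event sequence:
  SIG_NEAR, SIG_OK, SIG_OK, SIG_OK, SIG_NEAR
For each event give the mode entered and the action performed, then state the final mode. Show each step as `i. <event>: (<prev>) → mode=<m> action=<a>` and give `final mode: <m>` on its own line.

final mode: ALIGN

1. SIG_NEAR: (SEEK) → mode=RETURN action=A_RELEASE
2. SIG_OK: (RETURN) → mode=AVOID action=A_TURN
3. SIG_OK: (AVOID) → mode=RETURN action=A_TURN
4. SIG_OK: (RETURN) → mode=AVOID action=A_TURN
5. SIG_NEAR: (AVOID) → mode=ALIGN action=A_TURN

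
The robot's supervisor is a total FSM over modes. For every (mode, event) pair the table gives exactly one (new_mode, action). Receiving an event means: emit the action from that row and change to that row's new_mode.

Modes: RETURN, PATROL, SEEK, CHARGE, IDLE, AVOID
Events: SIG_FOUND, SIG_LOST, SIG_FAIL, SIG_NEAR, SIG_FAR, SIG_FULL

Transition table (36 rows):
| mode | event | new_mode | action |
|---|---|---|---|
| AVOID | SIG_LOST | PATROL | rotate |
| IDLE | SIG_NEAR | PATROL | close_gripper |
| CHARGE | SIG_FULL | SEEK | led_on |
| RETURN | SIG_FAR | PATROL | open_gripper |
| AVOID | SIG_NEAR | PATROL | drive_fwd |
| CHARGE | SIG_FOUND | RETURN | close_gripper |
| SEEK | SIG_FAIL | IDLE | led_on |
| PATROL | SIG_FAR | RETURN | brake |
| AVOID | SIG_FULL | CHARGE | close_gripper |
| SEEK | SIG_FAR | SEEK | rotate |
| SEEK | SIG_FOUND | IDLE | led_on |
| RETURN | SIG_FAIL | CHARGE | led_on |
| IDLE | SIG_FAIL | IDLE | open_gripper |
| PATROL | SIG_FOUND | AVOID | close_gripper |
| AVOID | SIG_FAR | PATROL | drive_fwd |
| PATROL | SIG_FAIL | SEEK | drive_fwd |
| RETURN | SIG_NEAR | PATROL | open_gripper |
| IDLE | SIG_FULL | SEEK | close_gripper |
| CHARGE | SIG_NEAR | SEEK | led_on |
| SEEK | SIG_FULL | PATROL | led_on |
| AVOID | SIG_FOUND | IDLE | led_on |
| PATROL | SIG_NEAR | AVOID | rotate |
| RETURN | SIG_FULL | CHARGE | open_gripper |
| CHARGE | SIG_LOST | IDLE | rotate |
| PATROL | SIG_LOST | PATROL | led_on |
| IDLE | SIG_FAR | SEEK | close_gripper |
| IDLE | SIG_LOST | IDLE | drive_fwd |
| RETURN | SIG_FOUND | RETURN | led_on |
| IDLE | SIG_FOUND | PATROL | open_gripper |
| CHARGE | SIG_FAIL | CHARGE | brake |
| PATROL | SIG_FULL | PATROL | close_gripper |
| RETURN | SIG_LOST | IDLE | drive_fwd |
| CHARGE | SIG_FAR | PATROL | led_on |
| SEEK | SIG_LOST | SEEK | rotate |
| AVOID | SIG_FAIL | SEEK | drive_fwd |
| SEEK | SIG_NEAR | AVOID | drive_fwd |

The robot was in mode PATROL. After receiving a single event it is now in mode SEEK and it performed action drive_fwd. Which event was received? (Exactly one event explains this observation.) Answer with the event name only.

SIG_FAIL

try SIG_FOUND: (PATROL, SIG_FOUND) → (AVOID, close_gripper)
try SIG_LOST: (PATROL, SIG_LOST) → (PATROL, led_on)
try SIG_FAIL: (PATROL, SIG_FAIL) → (SEEK, drive_fwd)  ← matches
try SIG_NEAR: (PATROL, SIG_NEAR) → (AVOID, rotate)
try SIG_FAR: (PATROL, SIG_FAR) → (RETURN, brake)
try SIG_FULL: (PATROL, SIG_FULL) → (PATROL, close_gripper)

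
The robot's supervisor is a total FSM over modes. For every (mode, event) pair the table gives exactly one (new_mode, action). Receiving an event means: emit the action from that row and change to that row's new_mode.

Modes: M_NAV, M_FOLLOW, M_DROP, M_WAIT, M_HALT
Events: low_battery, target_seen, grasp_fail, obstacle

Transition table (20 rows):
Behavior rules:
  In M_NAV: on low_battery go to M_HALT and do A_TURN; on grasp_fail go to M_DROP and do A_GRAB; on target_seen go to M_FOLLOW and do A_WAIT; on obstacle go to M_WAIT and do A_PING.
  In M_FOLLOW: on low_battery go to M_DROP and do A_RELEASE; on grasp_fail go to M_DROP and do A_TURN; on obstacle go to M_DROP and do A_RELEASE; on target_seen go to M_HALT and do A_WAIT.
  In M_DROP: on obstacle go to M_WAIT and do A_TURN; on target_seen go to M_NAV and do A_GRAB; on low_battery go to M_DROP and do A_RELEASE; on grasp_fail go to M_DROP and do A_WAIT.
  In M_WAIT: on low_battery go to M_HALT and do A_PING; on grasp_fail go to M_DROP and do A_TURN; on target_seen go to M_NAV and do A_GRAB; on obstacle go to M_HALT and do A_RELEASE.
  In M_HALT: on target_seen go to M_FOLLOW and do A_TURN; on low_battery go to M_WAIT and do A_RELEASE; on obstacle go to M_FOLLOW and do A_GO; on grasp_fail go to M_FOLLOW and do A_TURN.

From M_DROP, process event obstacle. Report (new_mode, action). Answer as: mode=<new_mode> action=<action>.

current mode = M_DROP; filter table to that mode:
  (M_DROP, obstacle) → (M_WAIT, A_TURN)  ← event matches
  (M_DROP, target_seen) → (M_NAV, A_GRAB)
  (M_DROP, low_battery) → (M_DROP, A_RELEASE)
  (M_DROP, grasp_fail) → (M_DROP, A_WAIT)
event = obstacle selects (M_WAIT, A_TURN)

mode=M_WAIT action=A_TURN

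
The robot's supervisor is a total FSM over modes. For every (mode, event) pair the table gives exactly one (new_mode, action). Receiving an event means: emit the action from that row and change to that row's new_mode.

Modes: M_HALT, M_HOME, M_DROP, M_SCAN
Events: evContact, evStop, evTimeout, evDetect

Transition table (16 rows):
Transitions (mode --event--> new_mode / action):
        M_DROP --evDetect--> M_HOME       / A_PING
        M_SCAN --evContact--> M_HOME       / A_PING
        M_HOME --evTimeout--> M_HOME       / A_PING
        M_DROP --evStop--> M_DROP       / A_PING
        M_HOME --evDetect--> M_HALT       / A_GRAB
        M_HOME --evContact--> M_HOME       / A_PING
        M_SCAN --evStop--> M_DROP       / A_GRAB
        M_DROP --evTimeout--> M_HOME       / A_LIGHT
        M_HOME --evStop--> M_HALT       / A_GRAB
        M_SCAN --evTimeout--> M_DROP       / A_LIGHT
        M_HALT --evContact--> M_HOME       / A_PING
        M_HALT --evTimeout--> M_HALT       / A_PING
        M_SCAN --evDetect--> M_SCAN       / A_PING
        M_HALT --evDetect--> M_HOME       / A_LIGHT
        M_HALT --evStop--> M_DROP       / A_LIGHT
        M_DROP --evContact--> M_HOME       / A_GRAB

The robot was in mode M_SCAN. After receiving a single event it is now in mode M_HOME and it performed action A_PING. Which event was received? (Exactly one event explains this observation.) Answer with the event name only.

try evContact: (M_SCAN, evContact) → (M_HOME, A_PING)  ← matches
try evStop: (M_SCAN, evStop) → (M_DROP, A_GRAB)
try evTimeout: (M_SCAN, evTimeout) → (M_DROP, A_LIGHT)
try evDetect: (M_SCAN, evDetect) → (M_SCAN, A_PING)

evContact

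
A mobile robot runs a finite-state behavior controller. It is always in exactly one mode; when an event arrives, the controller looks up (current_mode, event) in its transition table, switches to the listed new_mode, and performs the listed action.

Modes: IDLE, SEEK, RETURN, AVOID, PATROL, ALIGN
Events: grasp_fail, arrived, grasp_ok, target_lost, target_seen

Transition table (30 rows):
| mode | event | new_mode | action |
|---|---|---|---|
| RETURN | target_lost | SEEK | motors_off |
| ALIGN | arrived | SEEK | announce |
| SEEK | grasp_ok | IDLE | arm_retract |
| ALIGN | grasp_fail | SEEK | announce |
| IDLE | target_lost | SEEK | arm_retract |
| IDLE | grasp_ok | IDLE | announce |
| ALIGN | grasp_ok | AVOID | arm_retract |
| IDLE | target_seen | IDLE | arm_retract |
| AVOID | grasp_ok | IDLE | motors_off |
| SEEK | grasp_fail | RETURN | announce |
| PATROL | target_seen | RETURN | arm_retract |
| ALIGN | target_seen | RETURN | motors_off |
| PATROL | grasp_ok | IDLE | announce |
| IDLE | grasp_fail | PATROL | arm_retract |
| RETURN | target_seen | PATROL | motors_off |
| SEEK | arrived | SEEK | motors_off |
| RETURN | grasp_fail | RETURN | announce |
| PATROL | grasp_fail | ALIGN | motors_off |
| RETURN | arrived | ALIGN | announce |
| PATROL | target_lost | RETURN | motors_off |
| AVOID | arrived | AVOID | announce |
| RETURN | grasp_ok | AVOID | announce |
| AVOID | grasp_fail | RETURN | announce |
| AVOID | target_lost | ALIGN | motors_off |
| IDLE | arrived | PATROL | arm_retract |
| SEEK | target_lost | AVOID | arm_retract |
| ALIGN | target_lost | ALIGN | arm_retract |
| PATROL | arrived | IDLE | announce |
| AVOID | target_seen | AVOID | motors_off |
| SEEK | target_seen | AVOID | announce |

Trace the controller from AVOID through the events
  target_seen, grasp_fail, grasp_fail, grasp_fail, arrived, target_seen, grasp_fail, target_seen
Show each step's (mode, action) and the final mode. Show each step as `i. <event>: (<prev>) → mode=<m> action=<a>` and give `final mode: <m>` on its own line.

1. target_seen: (AVOID) → mode=AVOID action=motors_off
2. grasp_fail: (AVOID) → mode=RETURN action=announce
3. grasp_fail: (RETURN) → mode=RETURN action=announce
4. grasp_fail: (RETURN) → mode=RETURN action=announce
5. arrived: (RETURN) → mode=ALIGN action=announce
6. target_seen: (ALIGN) → mode=RETURN action=motors_off
7. grasp_fail: (RETURN) → mode=RETURN action=announce
8. target_seen: (RETURN) → mode=PATROL action=motors_off

final mode: PATROL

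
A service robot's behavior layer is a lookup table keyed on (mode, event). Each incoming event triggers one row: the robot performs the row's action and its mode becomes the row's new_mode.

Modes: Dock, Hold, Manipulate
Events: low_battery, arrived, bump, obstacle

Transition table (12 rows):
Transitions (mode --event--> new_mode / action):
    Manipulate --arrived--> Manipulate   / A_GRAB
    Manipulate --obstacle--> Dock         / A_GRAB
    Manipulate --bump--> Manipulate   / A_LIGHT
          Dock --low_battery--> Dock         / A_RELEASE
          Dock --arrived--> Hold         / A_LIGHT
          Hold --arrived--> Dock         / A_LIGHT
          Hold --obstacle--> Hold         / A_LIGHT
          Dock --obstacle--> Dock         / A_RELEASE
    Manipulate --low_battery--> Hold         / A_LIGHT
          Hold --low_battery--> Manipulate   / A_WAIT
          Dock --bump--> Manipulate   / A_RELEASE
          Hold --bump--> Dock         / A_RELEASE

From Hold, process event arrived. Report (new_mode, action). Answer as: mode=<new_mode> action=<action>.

current mode = Hold; filter table to that mode:
  (Hold, arrived) → (Dock, A_LIGHT)  ← event matches
  (Hold, obstacle) → (Hold, A_LIGHT)
  (Hold, low_battery) → (Manipulate, A_WAIT)
  (Hold, bump) → (Dock, A_RELEASE)
event = arrived selects (Dock, A_LIGHT)

mode=Dock action=A_LIGHT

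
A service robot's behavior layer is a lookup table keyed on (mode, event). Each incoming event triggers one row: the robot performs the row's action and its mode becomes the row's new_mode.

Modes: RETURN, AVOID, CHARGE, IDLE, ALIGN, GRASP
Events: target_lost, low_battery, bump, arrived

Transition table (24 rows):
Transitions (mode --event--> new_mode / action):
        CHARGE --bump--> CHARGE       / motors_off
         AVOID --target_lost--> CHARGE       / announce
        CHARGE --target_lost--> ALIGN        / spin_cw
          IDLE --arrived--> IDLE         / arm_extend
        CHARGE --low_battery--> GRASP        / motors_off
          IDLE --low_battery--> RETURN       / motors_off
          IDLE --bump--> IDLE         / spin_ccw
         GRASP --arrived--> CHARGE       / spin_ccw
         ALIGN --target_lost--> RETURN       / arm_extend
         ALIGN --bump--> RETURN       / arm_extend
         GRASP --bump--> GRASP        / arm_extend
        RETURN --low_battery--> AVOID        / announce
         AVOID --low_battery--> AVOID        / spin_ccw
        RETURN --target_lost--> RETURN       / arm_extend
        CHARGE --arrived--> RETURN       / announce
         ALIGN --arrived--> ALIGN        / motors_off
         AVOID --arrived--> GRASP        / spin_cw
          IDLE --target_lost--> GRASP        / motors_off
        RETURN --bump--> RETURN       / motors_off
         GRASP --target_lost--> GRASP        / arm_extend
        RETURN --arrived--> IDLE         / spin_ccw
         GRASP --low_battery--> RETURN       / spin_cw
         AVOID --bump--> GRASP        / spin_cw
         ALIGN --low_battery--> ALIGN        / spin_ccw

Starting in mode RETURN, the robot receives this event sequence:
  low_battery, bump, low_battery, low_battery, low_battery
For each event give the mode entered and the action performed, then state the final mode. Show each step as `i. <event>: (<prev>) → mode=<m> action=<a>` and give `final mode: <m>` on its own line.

final mode: AVOID

1. low_battery: (RETURN) → mode=AVOID action=announce
2. bump: (AVOID) → mode=GRASP action=spin_cw
3. low_battery: (GRASP) → mode=RETURN action=spin_cw
4. low_battery: (RETURN) → mode=AVOID action=announce
5. low_battery: (AVOID) → mode=AVOID action=spin_ccw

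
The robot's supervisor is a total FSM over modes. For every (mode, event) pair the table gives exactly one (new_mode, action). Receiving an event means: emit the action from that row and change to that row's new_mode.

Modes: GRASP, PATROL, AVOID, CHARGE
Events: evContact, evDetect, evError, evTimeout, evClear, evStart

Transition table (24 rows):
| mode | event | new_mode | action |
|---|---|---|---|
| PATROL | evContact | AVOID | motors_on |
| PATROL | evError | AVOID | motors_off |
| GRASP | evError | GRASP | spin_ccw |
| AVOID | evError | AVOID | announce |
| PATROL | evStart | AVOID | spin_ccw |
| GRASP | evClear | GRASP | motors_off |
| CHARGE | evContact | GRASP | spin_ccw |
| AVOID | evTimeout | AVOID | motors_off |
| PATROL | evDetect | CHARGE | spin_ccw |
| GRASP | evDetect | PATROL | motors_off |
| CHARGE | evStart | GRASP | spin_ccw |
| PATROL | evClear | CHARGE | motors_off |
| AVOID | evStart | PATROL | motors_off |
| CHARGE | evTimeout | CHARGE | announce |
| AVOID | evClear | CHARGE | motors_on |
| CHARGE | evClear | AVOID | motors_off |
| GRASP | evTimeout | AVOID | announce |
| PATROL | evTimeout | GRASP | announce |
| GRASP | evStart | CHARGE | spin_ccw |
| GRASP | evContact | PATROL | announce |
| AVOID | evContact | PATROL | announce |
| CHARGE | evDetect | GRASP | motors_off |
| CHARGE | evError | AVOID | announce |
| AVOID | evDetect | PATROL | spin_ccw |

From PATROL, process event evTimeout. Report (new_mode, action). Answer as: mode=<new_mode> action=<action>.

mode=GRASP action=announce

current mode = PATROL; filter table to that mode:
  (PATROL, evContact) → (AVOID, motors_on)
  (PATROL, evError) → (AVOID, motors_off)
  (PATROL, evStart) → (AVOID, spin_ccw)
  (PATROL, evDetect) → (CHARGE, spin_ccw)
  (PATROL, evClear) → (CHARGE, motors_off)
  (PATROL, evTimeout) → (GRASP, announce)  ← event matches
event = evTimeout selects (GRASP, announce)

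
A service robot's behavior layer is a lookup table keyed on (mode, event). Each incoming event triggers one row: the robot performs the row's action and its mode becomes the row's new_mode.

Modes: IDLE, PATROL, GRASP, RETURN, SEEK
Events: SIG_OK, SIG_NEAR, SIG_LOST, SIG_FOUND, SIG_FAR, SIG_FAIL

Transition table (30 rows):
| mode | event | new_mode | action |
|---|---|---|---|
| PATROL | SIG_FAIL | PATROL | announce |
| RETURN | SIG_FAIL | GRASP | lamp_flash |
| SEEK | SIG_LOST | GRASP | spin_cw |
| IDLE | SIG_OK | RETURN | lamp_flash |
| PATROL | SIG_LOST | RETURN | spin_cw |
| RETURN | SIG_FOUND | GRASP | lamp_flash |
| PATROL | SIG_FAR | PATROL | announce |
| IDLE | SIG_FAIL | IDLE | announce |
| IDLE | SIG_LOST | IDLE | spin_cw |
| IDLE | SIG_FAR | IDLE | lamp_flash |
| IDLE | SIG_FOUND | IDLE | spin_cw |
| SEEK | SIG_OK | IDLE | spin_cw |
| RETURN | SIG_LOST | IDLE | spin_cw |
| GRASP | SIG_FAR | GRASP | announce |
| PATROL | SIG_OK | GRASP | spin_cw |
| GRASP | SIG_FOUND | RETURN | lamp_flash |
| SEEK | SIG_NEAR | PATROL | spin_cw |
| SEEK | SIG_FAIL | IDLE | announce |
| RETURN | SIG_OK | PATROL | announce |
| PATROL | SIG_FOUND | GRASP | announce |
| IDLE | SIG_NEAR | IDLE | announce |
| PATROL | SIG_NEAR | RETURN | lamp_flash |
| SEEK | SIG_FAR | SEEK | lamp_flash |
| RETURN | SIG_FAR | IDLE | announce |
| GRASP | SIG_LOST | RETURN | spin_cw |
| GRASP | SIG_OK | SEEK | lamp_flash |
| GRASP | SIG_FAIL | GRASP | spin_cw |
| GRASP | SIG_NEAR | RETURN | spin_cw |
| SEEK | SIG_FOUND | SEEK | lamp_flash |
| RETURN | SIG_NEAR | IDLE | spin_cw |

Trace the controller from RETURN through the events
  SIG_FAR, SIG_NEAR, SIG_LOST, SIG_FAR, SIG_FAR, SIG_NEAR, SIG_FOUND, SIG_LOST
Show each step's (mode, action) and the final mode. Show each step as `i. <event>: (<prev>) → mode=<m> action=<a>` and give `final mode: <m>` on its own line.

final mode: IDLE

1. SIG_FAR: (RETURN) → mode=IDLE action=announce
2. SIG_NEAR: (IDLE) → mode=IDLE action=announce
3. SIG_LOST: (IDLE) → mode=IDLE action=spin_cw
4. SIG_FAR: (IDLE) → mode=IDLE action=lamp_flash
5. SIG_FAR: (IDLE) → mode=IDLE action=lamp_flash
6. SIG_NEAR: (IDLE) → mode=IDLE action=announce
7. SIG_FOUND: (IDLE) → mode=IDLE action=spin_cw
8. SIG_LOST: (IDLE) → mode=IDLE action=spin_cw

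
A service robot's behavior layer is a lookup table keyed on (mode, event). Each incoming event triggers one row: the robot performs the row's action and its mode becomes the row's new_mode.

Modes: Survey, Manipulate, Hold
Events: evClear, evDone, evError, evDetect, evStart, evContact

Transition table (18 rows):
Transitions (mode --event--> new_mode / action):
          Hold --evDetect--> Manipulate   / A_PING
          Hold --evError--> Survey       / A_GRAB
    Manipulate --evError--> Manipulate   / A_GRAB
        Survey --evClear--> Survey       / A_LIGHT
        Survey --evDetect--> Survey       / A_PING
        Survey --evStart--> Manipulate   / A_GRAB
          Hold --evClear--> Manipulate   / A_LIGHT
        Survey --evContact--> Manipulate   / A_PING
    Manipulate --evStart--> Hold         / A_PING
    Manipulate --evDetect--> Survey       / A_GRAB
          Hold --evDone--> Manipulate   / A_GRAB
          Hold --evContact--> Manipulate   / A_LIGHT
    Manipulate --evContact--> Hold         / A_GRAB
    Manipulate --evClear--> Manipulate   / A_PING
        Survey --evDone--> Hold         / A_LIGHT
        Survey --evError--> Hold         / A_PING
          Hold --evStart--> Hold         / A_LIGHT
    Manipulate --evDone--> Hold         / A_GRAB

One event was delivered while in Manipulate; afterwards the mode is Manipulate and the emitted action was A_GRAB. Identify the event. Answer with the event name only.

evError

try evClear: (Manipulate, evClear) → (Manipulate, A_PING)
try evDone: (Manipulate, evDone) → (Hold, A_GRAB)
try evError: (Manipulate, evError) → (Manipulate, A_GRAB)  ← matches
try evDetect: (Manipulate, evDetect) → (Survey, A_GRAB)
try evStart: (Manipulate, evStart) → (Hold, A_PING)
try evContact: (Manipulate, evContact) → (Hold, A_GRAB)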